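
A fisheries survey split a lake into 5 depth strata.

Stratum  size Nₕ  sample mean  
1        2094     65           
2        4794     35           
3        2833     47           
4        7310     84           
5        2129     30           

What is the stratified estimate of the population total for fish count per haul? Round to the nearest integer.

Population total = Σ Nₕ·x̄ₕ (each stratum's size times its mean).
2094·65 + 4794·35 + 2833·47 + 7310·84 + 2129·30 = 136110 + 167790 + 133151 + 614040 + 63870 = 1114961.

1114961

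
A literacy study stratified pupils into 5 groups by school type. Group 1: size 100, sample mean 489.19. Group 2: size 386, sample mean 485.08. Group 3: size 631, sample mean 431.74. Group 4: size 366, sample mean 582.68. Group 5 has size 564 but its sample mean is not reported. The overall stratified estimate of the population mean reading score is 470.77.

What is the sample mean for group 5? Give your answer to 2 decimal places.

428.75

Σ Nₕx̄ₕ = N·μ, so 564·x̄_5 = 2047·470.77 − (100·489.19 + 386·485.08 + 631·431.74 + 366·582.68).
= 963666.19 − 721848.7 = 241817.49.
x̄_5 = 241817.49 / 564 = 428.7544... → 428.75.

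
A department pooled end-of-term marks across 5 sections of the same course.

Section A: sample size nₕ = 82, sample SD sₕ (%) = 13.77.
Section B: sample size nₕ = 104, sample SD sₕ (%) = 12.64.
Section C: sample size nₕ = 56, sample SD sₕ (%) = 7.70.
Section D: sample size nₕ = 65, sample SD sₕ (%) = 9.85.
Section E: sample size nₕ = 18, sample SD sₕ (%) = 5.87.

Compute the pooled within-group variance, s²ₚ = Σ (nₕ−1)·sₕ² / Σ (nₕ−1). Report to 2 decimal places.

Degrees of freedom: 81 + 103 + 55 + 64 + 17 = 320.
Σ(nₕ−1)sₕ² = 81·189.6129 + 103·159.7696 + 55·59.29 + 64·97.0225 + 17·34.4569 = 41871.071.
s²ₚ = 41871.071 / 320 = 130.8471... → 130.85.

130.85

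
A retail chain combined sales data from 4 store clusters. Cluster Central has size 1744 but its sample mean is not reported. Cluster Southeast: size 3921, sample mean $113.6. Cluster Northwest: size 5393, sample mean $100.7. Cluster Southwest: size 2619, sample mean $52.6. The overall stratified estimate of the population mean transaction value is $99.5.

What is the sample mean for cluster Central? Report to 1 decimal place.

134.5

N = 1744 + 3921 + 5393 + 2619 = 13677.
Overall total = μ·N = 99.5·13677 = 1360861.5.
Subtract the known strata: 3921·113.6 + 5393·100.7 + 2619·52.6 = 1126260.1.
Remaining total for cluster Central: 1360861.5 − 1126260.1 = 234601.4.
Divide by its size: 234601.4 / 1744 = 134.519... → 134.5.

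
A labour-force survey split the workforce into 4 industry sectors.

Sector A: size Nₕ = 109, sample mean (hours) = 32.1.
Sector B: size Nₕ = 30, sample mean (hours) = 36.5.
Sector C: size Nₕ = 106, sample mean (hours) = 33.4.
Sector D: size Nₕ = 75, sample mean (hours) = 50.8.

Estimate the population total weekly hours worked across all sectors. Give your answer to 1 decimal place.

A: 109·32.1 = 3498.9
B: 30·36.5 = 1095
C: 106·33.4 = 3540.4
D: 75·50.8 = 3810
τ̂ = Σ Nₕx̄ₕ = 11944.3.

11944.3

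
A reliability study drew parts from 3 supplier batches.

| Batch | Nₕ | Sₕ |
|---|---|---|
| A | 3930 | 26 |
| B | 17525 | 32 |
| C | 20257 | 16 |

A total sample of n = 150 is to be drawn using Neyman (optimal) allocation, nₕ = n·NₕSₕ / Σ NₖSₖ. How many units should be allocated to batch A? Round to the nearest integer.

16

Σ NₕSₕ = 3930·26 + 17525·32 + 20257·16 = 987092.
Share for A: 102180/987092 = 0.10352.
n_A = 150 × 0.10352 = 15.527... → 16.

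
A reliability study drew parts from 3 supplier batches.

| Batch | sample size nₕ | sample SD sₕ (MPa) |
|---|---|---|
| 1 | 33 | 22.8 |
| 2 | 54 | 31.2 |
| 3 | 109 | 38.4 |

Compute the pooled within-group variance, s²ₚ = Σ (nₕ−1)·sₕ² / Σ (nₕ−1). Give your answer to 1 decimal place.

1178.7

1: (33−1)·22.8² = 32·519.84 = 16634.88
2: (54−1)·31.2² = 53·973.44 = 51592.32
3: (109−1)·38.4² = 108·1474.56 = 159252.48
Numerator = 227479.68; denominator = Σ(nₕ−1) = 193.
s²ₚ = 227479.68/193 = 1178.651... → 1178.7.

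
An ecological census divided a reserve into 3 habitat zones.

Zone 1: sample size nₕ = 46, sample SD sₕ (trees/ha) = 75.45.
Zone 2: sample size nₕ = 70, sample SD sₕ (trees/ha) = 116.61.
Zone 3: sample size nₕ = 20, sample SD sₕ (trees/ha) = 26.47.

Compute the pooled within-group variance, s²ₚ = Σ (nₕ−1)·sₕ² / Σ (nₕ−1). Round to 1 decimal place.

9080.7

1: (46−1)·75.45² = 45·5692.7025 = 256171.6125
2: (70−1)·116.61² = 69·13597.8921 = 938254.5549
3: (20−1)·26.47² = 19·700.6609 = 13312.5571
Numerator = 1207738.7245; denominator = Σ(nₕ−1) = 133.
s²ₚ = 1207738.7245/133 = 9080.742... → 9080.7.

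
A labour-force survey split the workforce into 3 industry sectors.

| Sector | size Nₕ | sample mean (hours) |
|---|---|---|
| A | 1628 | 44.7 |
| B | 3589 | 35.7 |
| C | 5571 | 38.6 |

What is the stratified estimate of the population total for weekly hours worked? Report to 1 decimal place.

415939.5

Population total = Σ Nₕ·x̄ₕ (each stratum's size times its mean).
1628·44.7 + 3589·35.7 + 5571·38.6 = 72771.6 + 128127.3 + 215040.6 = 415939.5.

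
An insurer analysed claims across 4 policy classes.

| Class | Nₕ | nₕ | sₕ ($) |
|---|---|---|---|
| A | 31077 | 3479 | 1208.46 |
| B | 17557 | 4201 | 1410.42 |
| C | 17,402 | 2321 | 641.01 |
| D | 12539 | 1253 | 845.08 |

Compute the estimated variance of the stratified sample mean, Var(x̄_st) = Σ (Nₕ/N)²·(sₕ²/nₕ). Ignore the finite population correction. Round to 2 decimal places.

112.50

N = 78575. Term for each stratum: Wₕ²sₕ²/nₕ.
Var(x̄_st) = 65.66282 + 23.64156 + 8.68328 + 14.51448 = 112.50214 → 112.50.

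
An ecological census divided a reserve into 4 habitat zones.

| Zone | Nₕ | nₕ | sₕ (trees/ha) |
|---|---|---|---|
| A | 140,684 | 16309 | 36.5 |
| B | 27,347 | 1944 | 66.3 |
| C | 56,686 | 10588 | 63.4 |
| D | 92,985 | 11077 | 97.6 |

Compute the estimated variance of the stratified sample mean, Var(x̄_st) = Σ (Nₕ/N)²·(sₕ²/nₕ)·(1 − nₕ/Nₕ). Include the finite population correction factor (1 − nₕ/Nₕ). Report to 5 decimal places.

N = 317702; Wₕ = Nₕ/N.
zone A: (140684/317702)²·36.5²/16309·(1 − 16309/140684) = 0.01416108
zone B: (27347/317702)²·66.3²/1944·(1 − 1944/27347) = 0.01556272
zone C: (56686/317702)²·63.4²/10588·(1 − 10588/56686) = 0.00982839
zone D: (92985/317702)²·97.6²/11077·(1 − 11077/92985) = 0.06488985
Sum = 0.10444205 → 0.10444.

0.10444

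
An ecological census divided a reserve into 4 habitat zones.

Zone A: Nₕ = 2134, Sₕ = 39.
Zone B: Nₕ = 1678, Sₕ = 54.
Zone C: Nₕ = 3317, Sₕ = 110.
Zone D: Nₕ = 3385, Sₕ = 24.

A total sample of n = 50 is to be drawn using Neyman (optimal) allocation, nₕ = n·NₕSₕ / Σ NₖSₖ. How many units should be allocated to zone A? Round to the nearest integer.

Σ NₕSₕ = 2134·39 + 1678·54 + 3317·110 + 3385·24 = 619948.
Share for A: 83226/619948 = 0.13425.
n_A = 50 × 0.13425 = 6.712... → 7.

7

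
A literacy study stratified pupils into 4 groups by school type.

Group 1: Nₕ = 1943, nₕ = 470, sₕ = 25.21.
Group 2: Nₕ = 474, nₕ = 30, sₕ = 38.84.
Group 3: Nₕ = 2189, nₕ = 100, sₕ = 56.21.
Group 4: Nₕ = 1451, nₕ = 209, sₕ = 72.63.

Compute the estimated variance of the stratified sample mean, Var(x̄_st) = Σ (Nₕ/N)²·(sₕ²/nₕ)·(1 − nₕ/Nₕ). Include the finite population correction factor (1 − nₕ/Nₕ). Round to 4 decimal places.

5.5720

N = 6057; Wₕ = Nₕ/N.
group 1: (1943/6057)²·25.21²/470·(1 − 470/1943) = 0.1054893
group 2: (474/6057)²·38.84²/30·(1 − 30/474) = 0.2884585
group 3: (2189/6057)²·56.21²/100·(1 − 100/2189) = 3.9381860
group 4: (1451/6057)²·72.63²/209·(1 − 209/1451) = 1.2398229
Sum = 5.5719567 → 5.5720.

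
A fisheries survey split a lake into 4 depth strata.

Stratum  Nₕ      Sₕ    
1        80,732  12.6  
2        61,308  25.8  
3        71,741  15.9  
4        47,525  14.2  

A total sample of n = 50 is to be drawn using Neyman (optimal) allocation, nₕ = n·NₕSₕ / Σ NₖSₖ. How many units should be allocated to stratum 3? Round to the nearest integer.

13

Σ NₕSₕ = 80732·12.6 + 61308·25.8 + 71741·15.9 + 47525·14.2 = 4414506.5.
Share for 3: 1140681.9/4414506.5 = 0.25839.
n_3 = 50 × 0.25839 = 12.920... → 13.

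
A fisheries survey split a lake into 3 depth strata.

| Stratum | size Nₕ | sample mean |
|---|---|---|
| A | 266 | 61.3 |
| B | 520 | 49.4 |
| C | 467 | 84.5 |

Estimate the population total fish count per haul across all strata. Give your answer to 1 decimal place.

81455.3

Estimate total by summing Nₕ·x̄ₕ over strata.
266·61.3 + 520·49.4 + 467·84.5 = 16305.8 + 25688 + 39461.5 = 81455.3.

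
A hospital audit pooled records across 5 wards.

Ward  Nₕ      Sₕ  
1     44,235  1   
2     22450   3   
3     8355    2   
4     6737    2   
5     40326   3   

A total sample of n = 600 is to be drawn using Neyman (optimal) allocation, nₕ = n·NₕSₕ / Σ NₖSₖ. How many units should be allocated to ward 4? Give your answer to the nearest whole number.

Σ NₕSₕ = 44235·1 + 22450·3 + 8355·2 + 6737·2 + 40326·3 = 262747.
Share for 4: 13474/262747 = 0.05128.
n_4 = 600 × 0.05128 = 30.769... → 31.

31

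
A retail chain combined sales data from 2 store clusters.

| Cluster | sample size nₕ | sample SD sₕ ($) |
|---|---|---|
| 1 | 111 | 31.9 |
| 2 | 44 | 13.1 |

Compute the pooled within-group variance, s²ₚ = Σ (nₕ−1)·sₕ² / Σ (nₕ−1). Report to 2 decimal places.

Degrees of freedom: 110 + 43 = 153.
Σ(nₕ−1)sₕ² = 110·1017.61 + 43·171.61 = 119316.33.
s²ₚ = 119316.33 / 153 = 779.8453... → 779.85.

779.85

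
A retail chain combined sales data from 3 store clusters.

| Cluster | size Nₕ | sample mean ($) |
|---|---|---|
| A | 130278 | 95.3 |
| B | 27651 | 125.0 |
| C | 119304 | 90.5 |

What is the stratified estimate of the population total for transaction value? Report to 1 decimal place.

26668880.4

A: 130278·95.3 = 12415493.4
B: 27651·125.0 = 3456375
C: 119304·90.5 = 10797012
τ̂ = Σ Nₕx̄ₕ = 26668880.4.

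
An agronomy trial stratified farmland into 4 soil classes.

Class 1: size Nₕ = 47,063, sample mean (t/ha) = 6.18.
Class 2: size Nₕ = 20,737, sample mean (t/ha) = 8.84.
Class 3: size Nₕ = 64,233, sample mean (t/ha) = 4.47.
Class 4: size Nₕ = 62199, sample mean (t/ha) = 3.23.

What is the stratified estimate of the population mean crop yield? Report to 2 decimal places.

x̄_st = (Σ Nₕx̄ₕ) / (Σ Nₕ) = (47063·6.18 + 20737·8.84 + 64233·4.47 + 62199·3.23) / 194232
= 962188.7 / 194232 = 4.9538... → 4.95.

4.95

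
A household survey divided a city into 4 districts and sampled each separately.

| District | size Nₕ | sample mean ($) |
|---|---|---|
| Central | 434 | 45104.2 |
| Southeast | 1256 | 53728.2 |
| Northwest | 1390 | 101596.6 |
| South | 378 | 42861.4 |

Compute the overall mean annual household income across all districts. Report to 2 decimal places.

N = 3458; weights Wₕ = Nₕ/N = (0.1255, 0.3632, 0.4020, 0.1093).
x̄_st = Σ Wₕ·x̄ₕ = 0.1255·45104.2 + 0.3632·53728.2 + 0.4020·101596.6 + 0.1093·42861.4 ≈ 70699.4578...
→ 70699.46.

70699.46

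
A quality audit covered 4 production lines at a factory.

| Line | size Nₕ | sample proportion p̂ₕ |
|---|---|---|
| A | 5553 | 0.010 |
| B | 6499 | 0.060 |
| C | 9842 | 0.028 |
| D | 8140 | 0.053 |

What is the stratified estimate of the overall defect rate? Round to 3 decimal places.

Wₕ = Nₕ/N with N = 30034: 0.1849, 0.2164, 0.3277, 0.2710.
p̂_st = 0.1849·0.010 + 0.2164·0.060 + 0.3277·0.028 + 0.2710·0.053 ≈ 0.03837... → 0.038.

0.038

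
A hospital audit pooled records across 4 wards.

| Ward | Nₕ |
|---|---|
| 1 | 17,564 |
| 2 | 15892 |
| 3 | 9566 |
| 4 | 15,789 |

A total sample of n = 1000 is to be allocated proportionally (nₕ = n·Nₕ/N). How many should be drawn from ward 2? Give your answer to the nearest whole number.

Share of ward 2 = 15892/58811 = 0.27022.
Allocate 1000 × 0.27022 = 270.222... → 270.

270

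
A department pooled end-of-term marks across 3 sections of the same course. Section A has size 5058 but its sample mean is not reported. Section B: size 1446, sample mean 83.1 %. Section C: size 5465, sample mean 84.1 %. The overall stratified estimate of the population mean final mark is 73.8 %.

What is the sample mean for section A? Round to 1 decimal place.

Σ Nₕx̄ₕ = N·μ, so 5058·x̄_A = 11969·73.8 − (1446·83.1 + 5465·84.1).
= 883312.2 − 579769.1 = 303543.1.
x̄_A = 303543.1 / 5058 = 60.012... → 60.0.

60.0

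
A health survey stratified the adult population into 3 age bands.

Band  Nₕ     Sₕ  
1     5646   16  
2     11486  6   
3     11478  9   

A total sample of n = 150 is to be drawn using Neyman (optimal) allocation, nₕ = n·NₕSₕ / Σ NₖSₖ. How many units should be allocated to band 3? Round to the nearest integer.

59

1: NₕSₕ = 5646·16 = 90336
2: NₕSₕ = 11486·6 = 68916
3: NₕSₕ = 11478·9 = 103302
Σ NₕSₕ = 262554.
n_3 = 150·103302/262554 = 59.018... → 59.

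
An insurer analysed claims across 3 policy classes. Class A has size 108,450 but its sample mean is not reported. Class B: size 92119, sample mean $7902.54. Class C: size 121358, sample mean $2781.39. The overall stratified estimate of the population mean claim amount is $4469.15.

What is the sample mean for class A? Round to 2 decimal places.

3441.42

Σ Nₕx̄ₕ = N·μ, so 108450·x̄_A = 321927·4469.15 − (92119·7902.54 + 121358·2781.39).
= 1438740052.05 − 1065518009.88 = 373222042.17.
x̄_A = 373222042.17 / 108450 = 3441.4204... → 3441.42.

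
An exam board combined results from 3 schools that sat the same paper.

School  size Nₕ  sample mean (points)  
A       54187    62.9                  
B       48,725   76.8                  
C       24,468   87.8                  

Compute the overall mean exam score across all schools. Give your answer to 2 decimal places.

N = 54187 + 48725 + 24468 = 127380.
Weight each subgroup mean by Nₕ/N and sum.
Σ Nₕx̄ₕ = 54187·62.9 + 48725·76.8 + 24468·87.8 = 3408362.3 + 3742080 + 2148290.4 = 9298732.7.
Divide by N: 9298732.7 / 127380 = 72.9999... → 73.00.

73.00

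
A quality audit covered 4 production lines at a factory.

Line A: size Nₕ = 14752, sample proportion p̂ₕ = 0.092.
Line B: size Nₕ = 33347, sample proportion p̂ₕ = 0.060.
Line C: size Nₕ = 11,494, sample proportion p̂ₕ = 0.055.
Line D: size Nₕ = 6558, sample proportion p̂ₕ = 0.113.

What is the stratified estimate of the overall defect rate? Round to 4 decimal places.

Wₕ = Nₕ/N with N = 66151: 0.2230, 0.5041, 0.1738, 0.0991.
p̂_st = 0.2230·0.092 + 0.5041·0.060 + 0.1738·0.055 + 0.0991·0.113 ≈ 0.071522... → 0.0715.

0.0715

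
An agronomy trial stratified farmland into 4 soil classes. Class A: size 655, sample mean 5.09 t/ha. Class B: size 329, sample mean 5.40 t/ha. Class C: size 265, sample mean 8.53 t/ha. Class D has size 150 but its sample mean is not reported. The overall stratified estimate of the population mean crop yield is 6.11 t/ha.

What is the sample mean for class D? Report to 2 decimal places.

Σ Nₕx̄ₕ = N·μ, so 150·x̄_D = 1399·6.11 − (655·5.09 + 329·5.40 + 265·8.53).
= 8547.89 − 7371 = 1176.89.
x̄_D = 1176.89 / 150 = 7.8459... → 7.85.

7.85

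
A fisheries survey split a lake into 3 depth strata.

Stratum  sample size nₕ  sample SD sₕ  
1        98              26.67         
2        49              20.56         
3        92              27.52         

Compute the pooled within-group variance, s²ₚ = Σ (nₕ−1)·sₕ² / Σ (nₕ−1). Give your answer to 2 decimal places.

1: (98−1)·26.67² = 97·711.2889 = 68995.0233
2: (49−1)·20.56² = 48·422.7136 = 20290.2528
3: (92−1)·27.52² = 91·757.3504 = 68918.8864
Numerator = 158204.1625; denominator = Σ(nₕ−1) = 236.
s²ₚ = 158204.1625/236 = 670.3566... → 670.36.

670.36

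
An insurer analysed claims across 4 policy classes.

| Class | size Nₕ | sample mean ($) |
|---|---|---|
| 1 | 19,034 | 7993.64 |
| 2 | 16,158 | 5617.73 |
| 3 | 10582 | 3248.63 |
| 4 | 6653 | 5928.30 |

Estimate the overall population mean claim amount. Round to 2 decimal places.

6041.55

N = 19034 + 16158 + 10582 + 6653 = 52427.
Overall mean = Σ (Nₕ/N)·x̄ₕ — weight by population share, not a simple average.
Σ Nₕx̄ₕ = 19034·7993.64 + 16158·5617.73 + 10582·3248.63 + 6653·5928.30 = 152150943.76 + 90771281.34 + 34377002.66 + 39440979.9 = 316740207.66.
Divide by N: 316740207.66 / 52427 = 6041.5474... → 6041.55.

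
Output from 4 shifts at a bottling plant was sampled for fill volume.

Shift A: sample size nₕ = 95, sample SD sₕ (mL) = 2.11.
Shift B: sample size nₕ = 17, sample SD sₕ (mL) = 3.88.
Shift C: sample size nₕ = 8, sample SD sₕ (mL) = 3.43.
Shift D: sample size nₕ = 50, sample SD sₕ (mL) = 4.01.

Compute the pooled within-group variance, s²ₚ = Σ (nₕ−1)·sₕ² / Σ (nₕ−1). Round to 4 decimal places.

9.2147

Degrees of freedom: 94 + 16 + 7 + 49 = 166.
Σ(nₕ−1)sₕ² = 94·4.4521 + 16·15.0544 + 7·11.7649 + 49·16.0801 = 1529.647.
s²ₚ = 1529.647 / 166 = 9.214741... → 9.2147.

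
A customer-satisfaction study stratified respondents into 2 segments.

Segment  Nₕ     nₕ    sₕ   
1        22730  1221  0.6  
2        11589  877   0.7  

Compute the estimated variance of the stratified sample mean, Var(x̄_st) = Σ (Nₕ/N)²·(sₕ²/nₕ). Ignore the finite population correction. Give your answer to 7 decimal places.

N = 34319; Wₕ = Nₕ/N.
segment 1: (22730/34319)²·0.6²/1221 = 0.0001293351
segment 2: (11589/34319)²·0.7²/877 = 0.0000637117
Sum = 0.0001930468 → 0.0001930.

0.0001930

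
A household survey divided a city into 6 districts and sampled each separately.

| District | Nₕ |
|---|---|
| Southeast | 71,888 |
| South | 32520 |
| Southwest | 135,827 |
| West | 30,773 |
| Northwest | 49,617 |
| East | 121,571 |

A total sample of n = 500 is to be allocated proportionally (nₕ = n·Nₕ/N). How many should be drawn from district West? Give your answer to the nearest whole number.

N = 71888 + 32520 + 135827 + 30773 + 49617 + 121571 = 442196.
n_West = 500·30773/442196 = 34.796... → 35.

35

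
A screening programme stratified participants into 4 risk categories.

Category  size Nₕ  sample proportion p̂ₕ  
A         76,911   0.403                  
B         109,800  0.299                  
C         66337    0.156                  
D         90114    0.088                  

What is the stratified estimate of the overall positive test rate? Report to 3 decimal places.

N = 76911 + 109800 + 66337 + 90114 = 343162.
Overall proportion = Σ (Nₕ/N)·p̂ₕ.
Σ Nₕp̂ₕ = 30995.133 + 32830.2 + 10348.572 + 7930.032 = 82103.937.
82103.937 / 343162 = 0.23926... → 0.239.

0.239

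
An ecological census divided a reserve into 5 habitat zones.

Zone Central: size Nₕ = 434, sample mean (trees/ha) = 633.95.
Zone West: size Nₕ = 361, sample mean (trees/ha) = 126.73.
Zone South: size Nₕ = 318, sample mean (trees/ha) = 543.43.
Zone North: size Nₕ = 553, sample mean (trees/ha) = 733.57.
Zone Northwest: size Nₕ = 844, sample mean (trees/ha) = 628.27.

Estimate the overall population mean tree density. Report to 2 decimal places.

569.57

N = 434 + 361 + 318 + 553 + 844 = 2510.
The stratified mean weights each stratum mean by its population share Nₕ/N.
Σ Nₕx̄ₕ = 434·633.95 + 361·126.73 + 318·543.43 + 553·733.57 + 844·628.27 = 275134.3 + 45749.53 + 172810.74 + 405664.21 + 530259.88 = 1429618.66.
Divide by N: 1429618.66 / 2510 = 569.5692... → 569.57.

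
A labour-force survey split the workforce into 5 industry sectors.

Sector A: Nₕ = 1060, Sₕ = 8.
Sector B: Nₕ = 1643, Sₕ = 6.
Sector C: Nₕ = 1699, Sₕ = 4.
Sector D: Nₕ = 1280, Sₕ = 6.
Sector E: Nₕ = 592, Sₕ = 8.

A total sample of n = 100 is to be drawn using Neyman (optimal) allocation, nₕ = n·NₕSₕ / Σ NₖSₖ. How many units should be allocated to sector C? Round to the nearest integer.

18

Σ NₕSₕ = 1060·8 + 1643·6 + 1699·4 + 1280·6 + 592·8 = 37550.
Share for C: 6796/37550 = 0.18099.
n_C = 100 × 0.18099 = 18.099... → 18.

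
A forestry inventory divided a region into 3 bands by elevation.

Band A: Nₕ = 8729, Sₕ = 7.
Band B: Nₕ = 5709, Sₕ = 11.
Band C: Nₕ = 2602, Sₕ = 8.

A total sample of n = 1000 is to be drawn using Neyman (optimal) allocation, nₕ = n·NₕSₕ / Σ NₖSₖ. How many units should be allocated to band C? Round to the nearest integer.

144

Σ NₕSₕ = 8729·7 + 5709·11 + 2602·8 = 144718.
Share for C: 20816/144718 = 0.14384.
n_C = 1000 × 0.14384 = 143.838... → 144.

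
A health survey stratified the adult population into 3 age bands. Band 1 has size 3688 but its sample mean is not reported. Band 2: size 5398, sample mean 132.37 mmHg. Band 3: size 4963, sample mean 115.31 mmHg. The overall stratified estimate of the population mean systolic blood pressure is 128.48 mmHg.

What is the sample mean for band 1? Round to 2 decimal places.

140.51

N = 3688 + 5398 + 4963 = 14049.
Overall total = μ·N = 128.48·14049 = 1805015.52.
Subtract the known strata: 5398·132.37 + 4963·115.31 = 1286816.79.
Remaining total for band 1: 1805015.52 − 1286816.79 = 518198.73.
Divide by its size: 518198.73 / 3688 = 140.5094... → 140.51.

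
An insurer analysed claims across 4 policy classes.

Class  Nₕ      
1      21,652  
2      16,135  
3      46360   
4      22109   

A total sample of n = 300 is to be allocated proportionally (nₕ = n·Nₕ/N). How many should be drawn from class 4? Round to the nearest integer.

62

N = 21652 + 16135 + 46360 + 22109 = 106256.
n_4 = 300·22109/106256 = 62.422... → 62.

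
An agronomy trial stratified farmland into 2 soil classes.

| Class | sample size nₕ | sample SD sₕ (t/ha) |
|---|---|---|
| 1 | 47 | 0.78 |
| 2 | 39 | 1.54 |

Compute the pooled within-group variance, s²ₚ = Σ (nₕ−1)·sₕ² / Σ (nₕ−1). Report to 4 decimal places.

Degrees of freedom: 46 + 38 = 84.
Σ(nₕ−1)sₕ² = 46·0.6084 + 38·2.3716 = 118.1072.
s²ₚ = 118.1072 / 84 = 1.406038... → 1.4060.

1.4060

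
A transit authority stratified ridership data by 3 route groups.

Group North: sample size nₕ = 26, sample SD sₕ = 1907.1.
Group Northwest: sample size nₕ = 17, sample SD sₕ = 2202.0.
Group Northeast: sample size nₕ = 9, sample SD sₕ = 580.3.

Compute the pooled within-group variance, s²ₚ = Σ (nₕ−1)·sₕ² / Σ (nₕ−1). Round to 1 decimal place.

North: (26−1)·1907.1² = 25·3637030.41 = 90925760.25
Northwest: (17−1)·2202.0² = 16·4848804 = 77580864
Northeast: (9−1)·580.3² = 8·336748.09 = 2693984.72
Numerator = 171200608.97; denominator = Σ(nₕ−1) = 49.
s²ₚ = 171200608.97/49 = 3493889.979... → 3493890.0.

3493890.0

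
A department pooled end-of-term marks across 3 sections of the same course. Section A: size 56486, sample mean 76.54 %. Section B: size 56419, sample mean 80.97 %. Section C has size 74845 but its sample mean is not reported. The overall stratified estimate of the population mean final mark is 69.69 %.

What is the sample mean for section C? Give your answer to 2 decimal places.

56.02

N = 56486 + 56419 + 74845 = 187750.
Overall total = μ·N = 69.69·187750 = 13084297.5.
Subtract the known strata: 56486·76.54 + 56419·80.97 = 8891684.87.
Remaining total for section C: 13084297.5 − 8891684.87 = 4192612.63.
Divide by its size: 4192612.63 / 74845 = 56.0173... → 56.02.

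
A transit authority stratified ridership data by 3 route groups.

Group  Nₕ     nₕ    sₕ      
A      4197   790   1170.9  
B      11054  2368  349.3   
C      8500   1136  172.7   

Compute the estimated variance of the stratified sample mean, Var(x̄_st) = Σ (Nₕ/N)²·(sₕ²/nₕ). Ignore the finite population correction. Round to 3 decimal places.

68.714

N = 23751; Wₕ = Nₕ/N.
group A: (4197/23751)²·1170.9²/790 = 54.190937
group B: (11054/23751)²·349.3²/2368 = 11.160678
group C: (8500/23751)²·172.7²/1136 = 3.362640
Sum = 68.714256 → 68.714.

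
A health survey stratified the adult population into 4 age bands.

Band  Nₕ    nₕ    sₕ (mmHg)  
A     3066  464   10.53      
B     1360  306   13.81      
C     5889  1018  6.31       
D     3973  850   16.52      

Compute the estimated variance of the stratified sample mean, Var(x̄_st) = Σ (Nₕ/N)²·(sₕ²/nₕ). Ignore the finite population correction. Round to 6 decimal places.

N = 14288; Wₕ = Nₕ/N.
band A: (3066/14288)²·10.53²/464 = 0.011003736
band B: (1360/14288)²·13.81²/306 = 0.005646780
band C: (5889/14288)²·6.31²/1018 = 0.006644330
band D: (3973/14288)²·16.52²/850 = 0.024825352
Sum = 0.048120198 → 0.048120.

0.048120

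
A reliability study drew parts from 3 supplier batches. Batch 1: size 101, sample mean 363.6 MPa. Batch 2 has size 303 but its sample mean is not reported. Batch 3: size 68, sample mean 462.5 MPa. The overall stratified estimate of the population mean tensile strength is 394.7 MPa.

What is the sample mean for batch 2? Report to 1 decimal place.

389.9

Σ Nₕx̄ₕ = N·μ, so 303·x̄_2 = 472·394.7 − (101·363.6 + 68·462.5).
= 186298.4 − 68173.6 = 118124.8.
x̄_2 = 118124.8 / 303 = 389.851... → 389.9.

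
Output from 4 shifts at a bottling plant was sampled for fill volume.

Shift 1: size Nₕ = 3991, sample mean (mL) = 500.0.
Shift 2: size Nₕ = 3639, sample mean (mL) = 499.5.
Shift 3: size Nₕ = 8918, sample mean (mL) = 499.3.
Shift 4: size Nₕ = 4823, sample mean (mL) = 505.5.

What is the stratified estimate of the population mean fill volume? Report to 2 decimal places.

N = 3991 + 3639 + 8918 + 4823 = 21371.
Weight each subgroup mean by Nₕ/N and sum.
Σ Nₕx̄ₕ = 3991·500.0 + 3639·499.5 + 8918·499.3 + 4823·505.5 = 1995500 + 1817680.5 + 4452757.4 + 2438026.5 = 10703964.4.
Divide by N: 10703964.4 / 21371 = 500.8640... → 500.86.

500.86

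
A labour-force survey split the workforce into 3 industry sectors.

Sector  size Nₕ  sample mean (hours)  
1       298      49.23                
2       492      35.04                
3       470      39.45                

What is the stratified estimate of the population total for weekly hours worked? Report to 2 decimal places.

50451.72

1: 298·49.23 = 14670.54
2: 492·35.04 = 17239.68
3: 470·39.45 = 18541.5
τ̂ = Σ Nₕx̄ₕ = 50451.72.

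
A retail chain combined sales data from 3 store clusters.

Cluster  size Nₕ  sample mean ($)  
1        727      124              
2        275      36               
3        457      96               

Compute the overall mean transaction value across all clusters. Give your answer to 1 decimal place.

N = 727 + 275 + 457 = 1459.
Overall mean = Σ (Nₕ/N)·x̄ₕ — weight by population share, not a simple average.
Σ Nₕx̄ₕ = 727·124 + 275·36 + 457·96 = 90148 + 9900 + 43872 = 143920.
Divide by N: 143920 / 1459 = 98.643... → 98.6.

98.6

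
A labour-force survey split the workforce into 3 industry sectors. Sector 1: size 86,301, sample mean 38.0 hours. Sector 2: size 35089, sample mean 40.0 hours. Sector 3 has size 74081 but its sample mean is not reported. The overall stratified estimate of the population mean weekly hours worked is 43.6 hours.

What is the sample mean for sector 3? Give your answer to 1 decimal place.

51.8

Σ Nₕx̄ₕ = N·μ, so 74081·x̄_3 = 195471·43.6 − (86301·38.0 + 35089·40.0).
= 8522535.6 − 4682998 = 3839537.6.
x̄_3 = 3839537.6 / 74081 = 51.829... → 51.8.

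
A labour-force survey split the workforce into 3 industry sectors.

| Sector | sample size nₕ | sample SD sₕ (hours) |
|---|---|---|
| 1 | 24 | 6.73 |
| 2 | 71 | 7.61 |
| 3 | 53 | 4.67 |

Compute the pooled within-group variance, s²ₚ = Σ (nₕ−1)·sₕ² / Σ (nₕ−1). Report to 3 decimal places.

1: (24−1)·6.73² = 23·45.2929 = 1041.7367
2: (71−1)·7.61² = 70·57.9121 = 4053.847
3: (53−1)·4.67² = 52·21.8089 = 1134.0628
Numerator = 6229.6465; denominator = Σ(nₕ−1) = 145.
s²ₚ = 6229.6465/145 = 42.96308... → 42.963.

42.963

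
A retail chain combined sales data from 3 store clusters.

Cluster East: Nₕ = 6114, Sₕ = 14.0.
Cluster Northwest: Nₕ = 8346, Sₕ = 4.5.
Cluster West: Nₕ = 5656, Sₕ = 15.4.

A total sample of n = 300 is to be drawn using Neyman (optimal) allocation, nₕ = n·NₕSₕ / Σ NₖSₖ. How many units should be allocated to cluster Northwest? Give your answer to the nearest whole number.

54

Σ NₕSₕ = 6114·14.0 + 8346·4.5 + 5656·15.4 = 210255.4.
Share for Northwest: 37557/210255.4 = 0.17863.
n_Northwest = 300 × 0.17863 = 53.588... → 54.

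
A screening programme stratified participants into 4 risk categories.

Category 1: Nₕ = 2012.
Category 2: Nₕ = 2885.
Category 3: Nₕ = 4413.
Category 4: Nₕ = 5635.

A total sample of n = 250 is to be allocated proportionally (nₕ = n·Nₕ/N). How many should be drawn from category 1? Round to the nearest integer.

Share of category 1 = 2012/14945 = 0.13463.
Allocate 250 × 0.13463 = 33.657... → 34.

34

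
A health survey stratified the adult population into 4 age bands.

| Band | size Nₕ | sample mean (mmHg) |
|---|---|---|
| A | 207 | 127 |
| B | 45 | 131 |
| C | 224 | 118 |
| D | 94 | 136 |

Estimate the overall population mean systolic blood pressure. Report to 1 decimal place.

125.3

x̄_st = (Σ Nₕx̄ₕ) / (Σ Nₕ) = (207·127 + 45·131 + 224·118 + 94·136) / 570
= 71400 / 570 = 125.263... → 125.3.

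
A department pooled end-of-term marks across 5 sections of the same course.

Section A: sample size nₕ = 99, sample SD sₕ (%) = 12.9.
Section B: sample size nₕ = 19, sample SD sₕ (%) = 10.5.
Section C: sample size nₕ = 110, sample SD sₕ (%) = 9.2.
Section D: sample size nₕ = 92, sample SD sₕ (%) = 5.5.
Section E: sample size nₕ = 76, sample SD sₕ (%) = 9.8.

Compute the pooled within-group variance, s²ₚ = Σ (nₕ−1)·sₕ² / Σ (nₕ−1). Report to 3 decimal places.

A: (99−1)·12.9² = 98·166.41 = 16308.18
B: (19−1)·10.5² = 18·110.25 = 1984.5
C: (110−1)·9.2² = 109·84.64 = 9225.76
D: (92−1)·5.5² = 91·30.25 = 2752.75
E: (76−1)·9.8² = 75·96.04 = 7203
Numerator = 37474.19; denominator = Σ(nₕ−1) = 391.
s²ₚ = 37474.19/391 = 95.84192... → 95.842.

95.842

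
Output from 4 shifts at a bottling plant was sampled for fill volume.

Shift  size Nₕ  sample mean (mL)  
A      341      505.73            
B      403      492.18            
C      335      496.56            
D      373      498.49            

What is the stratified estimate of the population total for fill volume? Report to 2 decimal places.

A: 341·505.73 = 172453.93
B: 403·492.18 = 198348.54
C: 335·496.56 = 166347.6
D: 373·498.49 = 185936.77
τ̂ = Σ Nₕx̄ₕ = 723086.84.

723086.84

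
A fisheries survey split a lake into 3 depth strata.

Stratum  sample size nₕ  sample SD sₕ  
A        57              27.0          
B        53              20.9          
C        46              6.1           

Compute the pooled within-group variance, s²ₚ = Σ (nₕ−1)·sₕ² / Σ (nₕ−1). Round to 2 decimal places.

426.23

A: (57−1)·27.0² = 56·729 = 40824
B: (53−1)·20.9² = 52·436.81 = 22714.12
C: (46−1)·6.1² = 45·37.21 = 1674.45
Numerator = 65212.57; denominator = Σ(nₕ−1) = 153.
s²ₚ = 65212.57/153 = 426.2259... → 426.23.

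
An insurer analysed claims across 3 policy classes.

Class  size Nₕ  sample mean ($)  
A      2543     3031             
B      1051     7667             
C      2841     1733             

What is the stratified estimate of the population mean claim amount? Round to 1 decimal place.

N = 6435; weights Wₕ = Nₕ/N = (0.3952, 0.1633, 0.4415).
x̄_st = Σ Wₕ·x̄ₕ = 0.3952·3031 + 0.1633·7667 + 0.4415·1733 ≈ 3215.121...
→ 3215.1.

3215.1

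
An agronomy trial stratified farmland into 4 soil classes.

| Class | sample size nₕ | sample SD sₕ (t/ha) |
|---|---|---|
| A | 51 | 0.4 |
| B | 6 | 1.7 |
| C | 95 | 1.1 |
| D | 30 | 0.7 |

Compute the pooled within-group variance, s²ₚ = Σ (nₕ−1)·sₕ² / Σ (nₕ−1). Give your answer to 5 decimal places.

Degrees of freedom: 50 + 5 + 94 + 29 = 178.
Σ(nₕ−1)sₕ² = 50·0.16 + 5·2.89 + 94·1.21 + 29·0.49 = 150.4.
s²ₚ = 150.4 / 178 = 0.8449438... → 0.84494.

0.84494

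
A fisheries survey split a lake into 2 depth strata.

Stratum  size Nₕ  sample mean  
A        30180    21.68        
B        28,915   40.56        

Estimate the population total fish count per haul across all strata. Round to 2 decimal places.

Population total = Σ Nₕ·x̄ₕ (each stratum's size times its mean).
30180·21.68 + 28915·40.56 = 654302.4 + 1172792.4 = 1827094.80.

1827094.80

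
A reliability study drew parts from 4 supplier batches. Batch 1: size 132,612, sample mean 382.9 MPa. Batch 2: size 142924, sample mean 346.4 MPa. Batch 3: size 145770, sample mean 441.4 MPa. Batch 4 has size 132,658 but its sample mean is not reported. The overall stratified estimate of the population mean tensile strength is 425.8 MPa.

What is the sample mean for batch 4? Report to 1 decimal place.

Σ Nₕx̄ₕ = N·μ, so 132658·x̄_4 = 553964·425.8 − (132612·382.9 + 142924·346.4 + 145770·441.4).
= 235877871.2 − 164628886.4 = 71248984.8.
x̄_4 = 71248984.8 / 132658 = 537.088... → 537.1.

537.1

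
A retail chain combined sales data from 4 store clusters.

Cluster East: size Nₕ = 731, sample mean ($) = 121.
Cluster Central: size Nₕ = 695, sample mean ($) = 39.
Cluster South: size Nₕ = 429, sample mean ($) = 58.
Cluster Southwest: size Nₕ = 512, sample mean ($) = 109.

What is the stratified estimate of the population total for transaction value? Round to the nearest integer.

East: 731·121 = 88451
Central: 695·39 = 27105
South: 429·58 = 24882
Southwest: 512·109 = 55808
τ̂ = Σ Nₕx̄ₕ = 196246.

196246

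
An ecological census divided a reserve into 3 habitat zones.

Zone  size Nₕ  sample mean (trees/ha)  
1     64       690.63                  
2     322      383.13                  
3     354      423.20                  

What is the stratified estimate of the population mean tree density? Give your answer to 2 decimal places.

N = 64 + 322 + 354 = 740.
The stratified mean weights each stratum mean by its population share Nₕ/N.
Σ Nₕx̄ₕ = 64·690.63 + 322·383.13 + 354·423.20 = 44200.32 + 123367.86 + 149812.8 = 317380.98.
Divide by N: 317380.98 / 740 = 428.8932... → 428.89.

428.89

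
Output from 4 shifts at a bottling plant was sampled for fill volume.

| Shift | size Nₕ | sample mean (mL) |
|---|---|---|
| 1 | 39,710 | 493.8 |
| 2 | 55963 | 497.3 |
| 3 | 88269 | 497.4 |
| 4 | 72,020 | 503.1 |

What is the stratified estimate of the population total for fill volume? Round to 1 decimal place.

Estimate total by summing Nₕ·x̄ₕ over strata.
39710·493.8 + 55963·497.3 + 88269·497.4 + 72020·503.1 = 19608798 + 27830399.9 + 43905000.6 + 36233262 = 127577460.5.

127577460.5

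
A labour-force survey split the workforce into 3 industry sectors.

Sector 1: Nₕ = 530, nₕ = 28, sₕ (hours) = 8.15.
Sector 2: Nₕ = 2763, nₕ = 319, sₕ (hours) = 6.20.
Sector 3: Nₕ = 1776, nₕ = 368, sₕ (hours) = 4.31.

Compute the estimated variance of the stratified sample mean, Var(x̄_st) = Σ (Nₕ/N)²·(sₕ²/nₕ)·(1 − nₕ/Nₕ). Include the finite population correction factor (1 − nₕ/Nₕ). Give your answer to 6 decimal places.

N = 5069; Wₕ = Nₕ/N.
sector 1: (530/5069)²·8.15²/28·(1 − 28/530) = 0.024563610
sector 2: (2763/5069)²·6.20²/319·(1 − 319/2763) = 0.031668697
sector 3: (1776/5069)²·4.31²/368·(1 − 368/1776) = 0.004912559
Sum = 0.061144866 → 0.061145.

0.061145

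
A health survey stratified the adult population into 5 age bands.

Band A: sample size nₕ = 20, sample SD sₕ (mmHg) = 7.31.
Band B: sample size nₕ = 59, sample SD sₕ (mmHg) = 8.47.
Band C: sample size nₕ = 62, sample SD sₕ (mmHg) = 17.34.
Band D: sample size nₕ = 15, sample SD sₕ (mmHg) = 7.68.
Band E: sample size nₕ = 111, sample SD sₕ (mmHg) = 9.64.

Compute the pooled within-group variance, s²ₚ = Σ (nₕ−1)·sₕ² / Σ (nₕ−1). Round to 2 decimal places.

131.93

A: (20−1)·7.31² = 19·53.4361 = 1015.2859
B: (59−1)·8.47² = 58·71.7409 = 4160.9722
C: (62−1)·17.34² = 61·300.6756 = 18341.2116
D: (15−1)·7.68² = 14·58.9824 = 825.7536
E: (111−1)·9.64² = 110·92.9296 = 10222.256
Numerator = 34565.4793; denominator = Σ(nₕ−1) = 262.
s²ₚ = 34565.4793/262 = 131.9293... → 131.93.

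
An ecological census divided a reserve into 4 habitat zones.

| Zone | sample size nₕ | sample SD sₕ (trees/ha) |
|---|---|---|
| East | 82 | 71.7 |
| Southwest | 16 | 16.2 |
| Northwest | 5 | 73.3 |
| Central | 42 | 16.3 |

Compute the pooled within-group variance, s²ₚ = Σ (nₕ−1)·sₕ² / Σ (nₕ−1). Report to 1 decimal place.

3210.9

East: (82−1)·71.7² = 81·5140.89 = 416412.09
Southwest: (16−1)·16.2² = 15·262.44 = 3936.6
Northwest: (5−1)·73.3² = 4·5372.89 = 21491.56
Central: (42−1)·16.3² = 41·265.69 = 10893.29
Numerator = 452733.54; denominator = Σ(nₕ−1) = 141.
s²ₚ = 452733.54/141 = 3210.876... → 3210.9.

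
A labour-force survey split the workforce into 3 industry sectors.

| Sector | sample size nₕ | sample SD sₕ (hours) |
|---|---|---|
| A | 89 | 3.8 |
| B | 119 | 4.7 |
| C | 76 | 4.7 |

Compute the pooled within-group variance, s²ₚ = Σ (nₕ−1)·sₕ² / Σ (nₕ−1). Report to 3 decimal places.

19.694

Degrees of freedom: 88 + 118 + 75 = 281.
Σ(nₕ−1)sₕ² = 88·14.44 + 118·22.09 + 75·22.09 = 5534.09.
s²ₚ = 5534.09 / 281 = 19.69427... → 19.694.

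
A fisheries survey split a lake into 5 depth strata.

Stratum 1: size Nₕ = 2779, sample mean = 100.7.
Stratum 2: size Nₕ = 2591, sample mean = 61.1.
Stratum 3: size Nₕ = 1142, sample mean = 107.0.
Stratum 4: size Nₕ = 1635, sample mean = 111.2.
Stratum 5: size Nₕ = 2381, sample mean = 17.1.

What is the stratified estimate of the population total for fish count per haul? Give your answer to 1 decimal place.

782876.5

1: 2779·100.7 = 279845.3
2: 2591·61.1 = 158310.1
3: 1142·107.0 = 122194
4: 1635·111.2 = 181812
5: 2381·17.1 = 40715.1
τ̂ = Σ Nₕx̄ₕ = 782876.5.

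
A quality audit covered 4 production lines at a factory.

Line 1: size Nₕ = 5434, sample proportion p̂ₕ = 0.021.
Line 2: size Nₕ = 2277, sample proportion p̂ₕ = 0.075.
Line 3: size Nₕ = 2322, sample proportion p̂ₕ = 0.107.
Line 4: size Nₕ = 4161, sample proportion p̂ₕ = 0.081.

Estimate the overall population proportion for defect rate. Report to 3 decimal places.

0.061

Wₕ = Nₕ/N with N = 14194: 0.3828, 0.1604, 0.1636, 0.2932.
p̂_st = 0.3828·0.021 + 0.1604·0.075 + 0.1636·0.107 + 0.2932·0.081 ≈ 0.06132... → 0.061.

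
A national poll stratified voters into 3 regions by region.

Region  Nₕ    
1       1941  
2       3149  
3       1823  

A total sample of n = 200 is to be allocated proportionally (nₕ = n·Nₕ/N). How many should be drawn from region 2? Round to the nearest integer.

91

N = 1941 + 3149 + 1823 = 6913.
n_2 = 200·3149/6913 = 91.104... → 91.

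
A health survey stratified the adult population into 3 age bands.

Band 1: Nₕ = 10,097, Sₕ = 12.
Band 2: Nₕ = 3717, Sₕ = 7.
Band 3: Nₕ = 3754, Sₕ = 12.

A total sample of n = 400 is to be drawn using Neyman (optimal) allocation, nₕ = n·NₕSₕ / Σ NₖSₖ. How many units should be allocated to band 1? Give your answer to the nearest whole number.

252

Σ NₕSₕ = 10097·12 + 3717·7 + 3754·12 = 192231.
Share for 1: 121164/192231 = 0.63030.
n_1 = 400 × 0.63030 = 252.122... → 252.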